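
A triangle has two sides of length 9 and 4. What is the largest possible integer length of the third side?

12

The third side must be less than 9 + 4 = 13.
The largest integer below 13 is 12.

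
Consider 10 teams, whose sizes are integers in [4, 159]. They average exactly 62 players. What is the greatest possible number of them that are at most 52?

The total is 10 × 62 = 620.
Each value at 52 or below falls at least 159 − 52 = 107 short of the ceiling 159.
The ceiling total is 10 × 159 = 1590, and we need 620, so at most ⌊(1590 − 620)/107⌋ = 9 can be that low.
k = 9 is achieved by 9 values at 52 and 1 at 159, total 627; lower one of the 159's by 7 (still > 52) to reach 620.

9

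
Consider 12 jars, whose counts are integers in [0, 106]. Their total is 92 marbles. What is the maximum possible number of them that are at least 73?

If k of the values are ≥ 73, the total is ≥ 73k + 0(12 − k).
Setting 73k + 0(12 − k) ≤ 92 gives 73k ≤ 92, so k ≤ 1.
k = 1 is achieved by 1 value at 73 and 11 at 0, total 73; add 19 to one value (staying below 73) to reach 92.

1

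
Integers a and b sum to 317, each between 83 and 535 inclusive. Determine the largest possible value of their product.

For a fixed sum, the product ab is largest when a and b are as close as possible.
Taking a = 158 and b = 159 (both in [83, 535]) gives ab = 25122.

25122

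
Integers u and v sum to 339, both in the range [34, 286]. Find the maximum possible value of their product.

28730

uv = u(339 − u) is maximized when u is as near 339/2 as the bounds allow.
Taking u = 169 and v = 170 (both in [34, 286]) gives uv = 28730.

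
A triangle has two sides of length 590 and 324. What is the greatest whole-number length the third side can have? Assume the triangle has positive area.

The third side must be less than 590 + 324 = 914.
The largest integer below 914 is 913.

913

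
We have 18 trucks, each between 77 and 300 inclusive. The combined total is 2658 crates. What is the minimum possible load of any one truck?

To make one truck as small as possible, make the other 17 as large as possible.
The other 17 can take up 17 × 300 = 5100 ≥ 2658 − 77, so one truck can sit at its floor of 77.
Achievable: one at 77 and the other 17 totalling 2581, which fits since 17 × 77 ≤ 2581 ≤ 17 × 300.

77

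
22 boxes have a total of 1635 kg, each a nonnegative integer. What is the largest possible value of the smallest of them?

74

The 22 values sum to 1635, so their minimum is at most ⌊1635/22⌋ = 74.
Taking 15 copies of 74 and 7 copies of 75 gives exactly 1635, so 74 is attained.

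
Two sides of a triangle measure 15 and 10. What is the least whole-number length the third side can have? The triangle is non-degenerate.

The third side must exceed |15 − 10| = 5.
The smallest integer above 5 is 6.

6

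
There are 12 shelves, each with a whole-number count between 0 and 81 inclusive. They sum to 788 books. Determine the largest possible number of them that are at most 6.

2

Each value at 6 or below falls at least 81 − 6 = 75 short of the ceiling 81.
The ceiling total is 12 × 81 = 972, and we need 788, so at most ⌊(972 − 788)/75⌋ = 2 can be that low.
k = 2 is achieved by 2 values at 6 and 10 at 81, total 822; lower one of the 81's by 34 (still > 6) to reach 788.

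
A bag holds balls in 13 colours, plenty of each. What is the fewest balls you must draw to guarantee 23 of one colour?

In the worst case you draw 22 of each of the 13 colours: 13 × 22 = 286.
One more forces 23 of some colour, so 286 + 1 = 287.

287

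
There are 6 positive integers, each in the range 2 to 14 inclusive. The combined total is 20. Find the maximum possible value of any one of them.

Maximizing one value means minimizing the remaining 5.
The other 5 contribute at least 5 × 2 = 10, leaving at most 20 − 10 = 10.
Since 10 ≤ 14, this is achievable: one at 10 and 5 at 2.

10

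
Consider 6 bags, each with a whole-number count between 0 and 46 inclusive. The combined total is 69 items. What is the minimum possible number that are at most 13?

Each value above 13 is at least 14, contributing at least 14 − 0 = 14 above the floor 0.
The sum exceeds the floor total 0 by 69, so at most ⌊69/14⌋ = 4 exceed 13, and at least 2 are ≤ 13.
Exactly 2 works: 2 values at 0 and 4 at 14 total 56; raise one of the low values by 13 (still ≤ 13) to hit 69.

2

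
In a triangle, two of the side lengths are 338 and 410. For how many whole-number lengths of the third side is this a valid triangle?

The triangle inequality gives |338 − 410| < c < 338 + 410, i.e. 72 < c < 748.
So c can be any integer from 73 to 747: 675 values.

675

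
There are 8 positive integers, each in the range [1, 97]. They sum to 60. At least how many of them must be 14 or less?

Each value above 14 is at least 15, contributing at least 15 − 1 = 14 above the floor 1.
The sum exceeds the floor total 8 by 52, so at most ⌊52/14⌋ = 3 exceed 14, and at least 5 are ≤ 14.
Exactly 5 works: 5 values at 1 and 3 at 15 total 50; raise one of the low values by 10 (still ≤ 14) to hit 60.

5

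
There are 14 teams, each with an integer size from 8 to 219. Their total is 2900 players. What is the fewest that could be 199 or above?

7

Each value short of 199 is at most 198, costing at least 219 − 198 = 21 against the maximum total of 3066.
We can afford to lose at most 3066 − 2900 = 166, so at most ⌊166/21⌋ = 7 fall short, and at least 7 are ≥ 199.
Exactly 7 works: 7 values at 219 and 7 at 198 total 2919; lower one of the high values by 19 (still ≥ 199) to hit 2900.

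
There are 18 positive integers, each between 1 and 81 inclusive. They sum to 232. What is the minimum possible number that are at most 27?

11

Let j be the number exceeding 27. Then the total is ≥ 28·j + 1·(18 − j) = 18 + 27j.
So 27j ≤ 214 and j ≤ 7; hence at least 18 − 7 = 11 are ≤ 27.
Exactly 11 works: 11 values at 1 and 7 at 28 total 207; raise one of the low values by 25 (still ≤ 27) to hit 232.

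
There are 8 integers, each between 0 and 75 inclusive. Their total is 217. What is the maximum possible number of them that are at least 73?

With k values at 73 or above and the rest at least 0, the sum is at least 0 + 73k.
Since the sum is 217, we need 73k ≤ 217, i.e. k ≤ 2.
k = 2 is achieved by 2 values at 73 and 6 at 0, total 146; add 71 to one value (staying below 73) to reach 217.

2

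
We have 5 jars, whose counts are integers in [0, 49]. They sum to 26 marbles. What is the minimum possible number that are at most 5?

1

If only k of them are at most 5, the other 5 − k are at least 6, so the total is at least (5 − k)·6 + k·0.
This is ≤ 26, so (5 − k)·6 + 0k ≤ 26, which gives k ≥ 1.
Exactly 1 works: 1 value at 0 and 4 at 6 total 24; raise one of the low values by 2 (still ≤ 5) to hit 26.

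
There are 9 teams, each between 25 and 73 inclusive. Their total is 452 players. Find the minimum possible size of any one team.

Minimizing one value means maximizing the remaining 8.
The other 8 can take up 8 × 73 = 584 ≥ 452 − 25, so one team can sit at its floor of 25.
Achievable: one at 25 and the other 8 totalling 427, which fits since 8 × 25 ≤ 427 ≤ 8 × 73.

25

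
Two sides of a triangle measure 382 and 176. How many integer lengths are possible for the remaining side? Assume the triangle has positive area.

351

The triangle inequality gives |382 − 176| < c < 382 + 176, i.e. 206 < c < 558.
So c can be any integer from 207 to 557: 351 values.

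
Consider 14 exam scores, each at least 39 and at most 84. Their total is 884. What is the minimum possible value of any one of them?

39

Minimizing one value means maximizing the remaining 13.
The other 13 can take up 13 × 84 = 1092 ≥ 884 − 39, so one score can sit at its floor of 39.
Achievable: one at 39 and the other 13 totalling 845, which fits since 13 × 39 ≤ 845 ≤ 13 × 84.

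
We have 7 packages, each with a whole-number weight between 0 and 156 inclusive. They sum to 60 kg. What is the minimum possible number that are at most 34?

Each value above 34 is at least 35, contributing at least 35 − 0 = 35 above the floor 0.
The sum exceeds the floor total 0 by 60, so at most ⌊60/35⌋ = 1 exceed 34, and at least 6 are ≤ 34.
Exactly 6 works: 6 values at 0 and 1 at 35 total 35; raise one of the low values by 25 (still ≤ 34) to hit 60.

6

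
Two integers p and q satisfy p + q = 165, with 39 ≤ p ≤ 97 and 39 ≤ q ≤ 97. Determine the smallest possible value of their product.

pq = p(165 − p) is concave in p, so over [68, 97] it is minimized at an endpoint.
At the endpoint p = 68, q = 165 − 68 = 97, so pq = 68 × 97 = 6596.

6596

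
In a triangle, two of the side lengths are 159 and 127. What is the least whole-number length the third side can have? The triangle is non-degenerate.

The third side must exceed |159 − 127| = 32.
The smallest integer above 32 is 33.

33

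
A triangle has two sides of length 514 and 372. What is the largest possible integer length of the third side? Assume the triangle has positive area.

885

The third side must be less than 514 + 372 = 886.
The largest integer below 886 is 885.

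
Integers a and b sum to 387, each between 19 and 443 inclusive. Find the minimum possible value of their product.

For a fixed sum, ab is smallest when a and b are as far apart as possible.
At the endpoint a = 19, b = 387 − 19 = 368, so ab = 19 × 368 = 6992.

6992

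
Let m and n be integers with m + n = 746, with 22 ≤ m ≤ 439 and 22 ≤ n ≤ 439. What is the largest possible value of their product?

139129

With m + n fixed, mn peaks when the two are closest together.
Taking m = 373 and n = 373 (both in [22, 439]) gives mn = 139129.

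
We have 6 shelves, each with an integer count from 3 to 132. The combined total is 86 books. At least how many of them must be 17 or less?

2

If only k of them are at most 17, the other 6 − k are at least 18, so the total is at least (6 − k)·18 + k·3.
This is ≤ 86, so (6 − k)·18 + 3k ≤ 86, which gives k ≥ 2.
Exactly 2 works: 2 values at 3 and 4 at 18 total 78; raise one of the low values by 8 (still ≤ 17) to hit 86.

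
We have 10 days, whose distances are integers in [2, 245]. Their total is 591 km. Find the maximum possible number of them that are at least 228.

2

With k values at 228 or above and the rest at least 2, the sum is at least 20 + 226k.
Since the sum is 591, we need 226k ≤ 571, i.e. k ≤ 2.
k = 2 is achieved by 2 values at 228 and 8 at 2, total 472; add 119 to one value (staying below 228) to reach 591.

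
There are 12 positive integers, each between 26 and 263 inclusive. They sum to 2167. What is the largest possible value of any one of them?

To make one integer as large as possible, make the other 11 as small as possible.
The other 11 contribute at least 11 × 26 = 286, leaving at most 2167 − 286 = 1881.
But each integer is capped at 263, so the maximum is 263.
Achievable: one at 263 and the other 11 totalling 1904, which fits since 11 × 26 ≤ 1904 ≤ 11 × 263.

263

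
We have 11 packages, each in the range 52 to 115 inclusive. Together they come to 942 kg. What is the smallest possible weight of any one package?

52

To make one package as small as possible, make the other 10 as large as possible.
The other 10 can take up 10 × 115 = 1150 ≥ 942 − 52, so one package can sit at its floor of 52.
Achievable: one at 52 and the other 10 totalling 890, which fits since 10 × 52 ≤ 890 ≤ 10 × 115.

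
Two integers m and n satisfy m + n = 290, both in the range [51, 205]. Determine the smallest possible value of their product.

17425

For a fixed sum, mn is smallest when m and n are as far apart as possible.
The extreme feasible split is m = 85, n = 205, giving mn = 17425.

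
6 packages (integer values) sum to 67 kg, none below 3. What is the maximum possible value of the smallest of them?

11

If every one of the 6 were at least 12, the total would be at least 6 × 12 = 72 > 67.
Taking 5 copies of 11 and 1 copy of 12 gives exactly 67, so 11 is attained.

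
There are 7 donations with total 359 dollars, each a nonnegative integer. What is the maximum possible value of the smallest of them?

51

If every one of the 7 were at least 52, the total would be at least 7 × 52 = 364 > 359.
Equality holds with 5 values of 51 and 2 values of 52.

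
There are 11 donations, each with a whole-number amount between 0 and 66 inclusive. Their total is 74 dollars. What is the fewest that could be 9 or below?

4

Each value above 9 is at least 10, contributing at least 10 − 0 = 10 above the floor 0.
The sum exceeds the floor total 0 by 74, so at most ⌊74/10⌋ = 7 exceed 9, and at least 4 are ≤ 9.
Exactly 4 works: 4 values at 0 and 7 at 10 total 70; raise one of the low values by 4 (still ≤ 9) to hit 74.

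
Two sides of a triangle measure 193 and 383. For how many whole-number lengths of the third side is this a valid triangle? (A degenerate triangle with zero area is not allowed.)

385

The triangle inequality gives |193 − 383| < c < 193 + 383, i.e. 190 < c < 576.
So c can be any integer from 191 to 575: 385 values.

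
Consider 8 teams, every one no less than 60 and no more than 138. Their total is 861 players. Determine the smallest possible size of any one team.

Minimizing one value means maximizing the remaining 7.
The other 7 can take up 7 × 138 = 966 ≥ 861 − 60, so one team can sit at its floor of 60.
Achievable: one at 60 and the other 7 totalling 801, which fits since 7 × 60 ≤ 801 ≤ 7 × 138.

60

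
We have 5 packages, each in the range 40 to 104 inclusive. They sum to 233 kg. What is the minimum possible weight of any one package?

Minimizing one value means maximizing the remaining 4.
The other 4 can take up 4 × 104 = 416 ≥ 233 − 40, so one package can sit at its floor of 40.
Achievable: one at 40 and the other 4 totalling 193, which fits since 4 × 40 ≤ 193 ≤ 4 × 104.

40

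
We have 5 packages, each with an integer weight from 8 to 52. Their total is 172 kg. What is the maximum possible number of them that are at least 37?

4

Suppose k of them are at least 37. Those contribute at least 37 each and the other 5 − k at least 8 each.
So the total is at least 37k + 8(5 − k) = 40 + 29k. This must be ≤ 172, giving k ≤ 4.
k = 4 is achieved by 4 values at 37 and 1 at 8, total 156; add 16 to one value (staying below 37) to reach 172.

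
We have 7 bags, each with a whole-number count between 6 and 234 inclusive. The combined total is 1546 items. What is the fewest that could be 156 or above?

6

Suppose at most 7 − j of them reach 156; then j values are ≤ 155 and the rest ≤ 234.
The total is then ≤ 155·j + 234·(7 − j) = 1638 − 79j. For this to be ≥ 1546 we need j ≤ 1, so at least 7 − 1 = 6 must reach 156.
Exactly 6 works: 6 values at 234 and 1 at 155 total 1559; lower one of the high values by 13 (still ≥ 156) to hit 1546.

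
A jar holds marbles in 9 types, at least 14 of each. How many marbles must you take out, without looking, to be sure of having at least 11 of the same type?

You could draw 10 of every type without reaching 11 of any — 90 in all.
One more forces 11 of some type, so 90 + 1 = 91.

91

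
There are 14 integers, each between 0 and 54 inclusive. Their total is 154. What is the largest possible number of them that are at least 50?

3

If k of the values are ≥ 50, the total is ≥ 50k + 0(14 − k).
Setting 50k + 0(14 − k) ≤ 154 gives 50k ≤ 154, so k ≤ 3.
k = 3 is achieved by 3 values at 50 and 11 at 0, total 150; add 4 to one value (staying below 50) to reach 154.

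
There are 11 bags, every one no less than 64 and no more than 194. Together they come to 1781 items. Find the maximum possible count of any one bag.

To make one bag as large as possible, make the other 10 as small as possible.
The other 10 contribute at least 10 × 64 = 640, leaving at most 1781 − 640 = 1141.
But each bag is capped at 194, so the maximum is 194.
Achievable: one at 194 and the other 10 totalling 1587, which fits since 10 × 64 ≤ 1587 ≤ 10 × 194.

194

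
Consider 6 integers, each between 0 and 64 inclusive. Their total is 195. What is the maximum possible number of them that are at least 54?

Suppose k of them are at least 54. Those contribute at least 54 each and the other 6 − k at least 0 each.
So the total is at least 54k + 0(6 − k) = 0 + 54k. This must be ≤ 195, giving k ≤ 3.
k = 3 is achieved by 3 values at 54 and 3 at 0, total 162; add 33 to one value (staying below 54) to reach 195.

3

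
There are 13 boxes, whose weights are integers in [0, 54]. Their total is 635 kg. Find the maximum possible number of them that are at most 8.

1

Each value at 8 or below falls at least 54 − 8 = 46 short of the ceiling 54.
The ceiling total is 13 × 54 = 702, and we need 635, so at most ⌊(702 − 635)/46⌋ = 1 can be that low.
k = 1 is achieved by 1 value at 8 and 12 at 54, total 656; lower one of the 54's by 21 (still > 8) to reach 635.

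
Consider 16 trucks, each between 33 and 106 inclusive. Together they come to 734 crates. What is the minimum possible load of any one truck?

To make one truck as small as possible, make the other 15 as large as possible.
The other 15 can take up 15 × 106 = 1590 ≥ 734 − 33, so one truck can sit at its floor of 33.
Achievable: one at 33 and the other 15 totalling 701, which fits since 15 × 33 ≤ 701 ≤ 15 × 106.

33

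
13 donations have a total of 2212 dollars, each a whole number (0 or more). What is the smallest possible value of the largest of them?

171

The average is 2212/13 > 170, so not all 13 can be 170 or less; the largest is ≥ 171.
Equality holds with 2 values of 171 and 11 values of 170.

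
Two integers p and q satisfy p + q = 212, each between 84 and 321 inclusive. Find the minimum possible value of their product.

Since p + q is fixed, pushing one of them to its bound minimizes the product.
At the endpoint p = 84, q = 212 − 84 = 128, so pq = 84 × 128 = 10752.

10752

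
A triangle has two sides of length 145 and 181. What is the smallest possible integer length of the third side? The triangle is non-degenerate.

37

The third side must exceed |145 − 181| = 36.
The smallest integer above 36 is 37.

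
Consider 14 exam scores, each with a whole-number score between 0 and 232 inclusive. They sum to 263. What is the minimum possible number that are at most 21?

Each value above 21 is at least 22, contributing at least 22 − 0 = 22 above the floor 0.
The sum exceeds the floor total 0 by 263, so at most ⌊263/22⌋ = 11 exceed 21, and at least 3 are ≤ 21.
Exactly 3 works: 3 values at 0 and 11 at 22 total 242; raise one of the low values by 21 (still ≤ 21) to hit 263.

3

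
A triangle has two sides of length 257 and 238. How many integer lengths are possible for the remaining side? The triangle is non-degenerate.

The triangle inequality gives |257 − 238| < c < 257 + 238, i.e. 19 < c < 495.
So c can be any integer from 20 to 494: 475 values.

475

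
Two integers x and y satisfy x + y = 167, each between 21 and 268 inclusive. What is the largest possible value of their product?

With x + y fixed, xy peaks when the two are closest together.
Taking x = 83 and y = 84 (both in [21, 268]) gives xy = 6972.

6972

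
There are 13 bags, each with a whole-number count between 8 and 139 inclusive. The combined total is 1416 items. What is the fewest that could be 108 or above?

Suppose at most 13 − j of them reach 108; then j values are ≤ 107 and the rest ≤ 139.
The total is then ≤ 107·j + 139·(13 − j) = 1807 − 32j. For this to be ≥ 1416 we need j ≤ 12, so at least 13 − 12 = 1 must reach 108.
Exactly 1 works: 1 value at 139 and 12 at 107 total 1423; lower one of the high values by 7 (still ≥ 108) to hit 1416.

1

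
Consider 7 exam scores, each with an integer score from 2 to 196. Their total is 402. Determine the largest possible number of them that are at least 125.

3

Suppose k of them are at least 125. Those contribute at least 125 each and the other 7 − k at least 2 each.
So the total is at least 125k + 2(7 − k) = 14 + 123k. This must be ≤ 402, giving k ≤ 3.
k = 3 is achieved by 3 values at 125 and 4 at 2, total 383; add 19 to one value (staying below 125) to reach 402.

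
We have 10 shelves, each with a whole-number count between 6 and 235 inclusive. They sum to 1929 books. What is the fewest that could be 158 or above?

Each value short of 158 is at most 157, costing at least 235 − 157 = 78 against the maximum total of 2350.
We can afford to lose at most 2350 − 1929 = 421, so at most ⌊421/78⌋ = 5 fall short, and at least 5 are ≥ 158.
Exactly 5 works: 5 values at 235 and 5 at 157 total 1960; lower one of the high values by 31 (still ≥ 158) to hit 1929.

5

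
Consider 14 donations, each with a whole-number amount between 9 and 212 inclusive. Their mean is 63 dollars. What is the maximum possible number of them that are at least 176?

4

The total is 14 × 63 = 882.
With k values at 176 or above and the rest at least 9, the sum is at least 126 + 167k.
Since the sum is 882, we need 167k ≤ 756, i.e. k ≤ 4.
k = 4 is achieved by 4 values at 176 and 10 at 9, total 794; add 88 to one value (staying below 176) to reach 882.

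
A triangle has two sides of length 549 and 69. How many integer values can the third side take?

The triangle inequality gives |549 − 69| < c < 549 + 69, i.e. 480 < c < 618.
So c can be any integer from 481 to 617: 137 values.

137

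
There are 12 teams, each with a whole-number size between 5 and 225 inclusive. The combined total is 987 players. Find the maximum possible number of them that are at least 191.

4

If k of the values are ≥ 191, the total is ≥ 191k + 5(12 − k).
Setting 191k + 5(12 − k) ≤ 987 gives 186k ≤ 927, so k ≤ 4.
k = 4 is achieved by 4 values at 191 and 8 at 5, total 804; add 183 to one value (staying below 191) to reach 987.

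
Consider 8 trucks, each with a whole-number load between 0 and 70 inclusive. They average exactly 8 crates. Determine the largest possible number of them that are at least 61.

The total is 8 × 8 = 64.
If k of the values are ≥ 61, the total is ≥ 61k + 0(8 − k).
Setting 61k + 0(8 − k) ≤ 64 gives 61k ≤ 64, so k ≤ 1.
k = 1 is achieved by 1 value at 61 and 7 at 0, total 61; add 3 to one value (staying below 61) to reach 64.

1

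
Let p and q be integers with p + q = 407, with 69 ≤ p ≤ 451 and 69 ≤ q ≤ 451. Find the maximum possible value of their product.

41412

With p + q fixed, pq peaks when the two are closest together.
Taking p = 203 and q = 204 (both in [69, 451]) gives pq = 41412.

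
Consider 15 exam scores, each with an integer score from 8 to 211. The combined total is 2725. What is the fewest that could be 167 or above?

6

If only k of them are at least 167, the other 15 − k are at most 166, so the total is at most k·211 + (15 − k)·166.
This must reach 2725, so k·211 + (15 − k)·166 ≥ 2725, giving k ≥ 6.
Exactly 6 works: 6 values at 211 and 9 at 166 total 2760; lower one of the high values by 35 (still ≥ 167) to hit 2725.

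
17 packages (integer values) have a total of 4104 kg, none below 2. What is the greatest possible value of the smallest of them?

241

The average is 4104/17 < 242, so some value is ≤ 241.
Equality holds with 10 values of 241 and 7 values of 242.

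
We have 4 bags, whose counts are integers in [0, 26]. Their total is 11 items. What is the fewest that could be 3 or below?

Let j be the number exceeding 3. Then the total is ≥ 4·j + 0·(4 − j) = 0 + 4j.
So 4j ≤ 11 and j ≤ 2; hence at least 4 − 2 = 2 are ≤ 3.
Exactly 2 works: 2 values at 0 and 2 at 4 total 8; raise one of the low values by 3 (still ≤ 3) to hit 11.

2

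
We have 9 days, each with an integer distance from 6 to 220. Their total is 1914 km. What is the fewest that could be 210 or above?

If only k of them are at least 210, the other 9 − k are at most 209, so the total is at most k·220 + (9 − k)·209.
This must reach 1914, so k·220 + (9 − k)·209 ≥ 1914, giving k ≥ 3.
Exactly 3 works: 3 values at 220 and 6 at 209 total 1914.

3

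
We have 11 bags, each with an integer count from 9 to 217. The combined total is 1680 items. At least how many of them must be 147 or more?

Each value short of 147 is at most 146, costing at least 217 − 146 = 71 against the maximum total of 2387.
We can afford to lose at most 2387 − 1680 = 707, so at most ⌊707/71⌋ = 9 fall short, and at least 2 are ≥ 147.
Exactly 2 works: 2 values at 217 and 9 at 146 total 1748; lower one of the high values by 68 (still ≥ 147) to hit 1680.

2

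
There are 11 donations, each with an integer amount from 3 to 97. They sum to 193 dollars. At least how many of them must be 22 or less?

Let j be the number exceeding 22. Then the total is ≥ 23·j + 3·(11 − j) = 33 + 20j.
So 20j ≤ 160 and j ≤ 8; hence at least 11 − 8 = 3 are ≤ 22.
Exactly 3 works: 3 values at 3 and 8 at 23 total 193.

3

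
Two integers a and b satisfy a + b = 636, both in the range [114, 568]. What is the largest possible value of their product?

For a fixed sum, the product ab is largest when a and b are as close as possible.
Taking a = 318 and b = 318 (both in [114, 568]) gives ab = 101124.

101124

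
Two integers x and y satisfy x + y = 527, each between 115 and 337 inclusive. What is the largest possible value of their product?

69432

xy = x(527 − x) is maximized when x is as near 527/2 as the bounds allow.
Taking x = 263 and y = 264 (both in [115, 337]) gives xy = 69432.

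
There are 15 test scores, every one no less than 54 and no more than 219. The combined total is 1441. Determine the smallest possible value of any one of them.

54

To make one score as small as possible, make the other 14 as large as possible.
The other 14 can take up 14 × 219 = 3066 ≥ 1441 − 54, so one score can sit at its floor of 54.
Achievable: one at 54 and the other 14 totalling 1387, which fits since 14 × 54 ≤ 1387 ≤ 14 × 219.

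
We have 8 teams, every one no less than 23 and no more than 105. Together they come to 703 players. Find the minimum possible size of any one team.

23

To make one team as small as possible, make the other 7 as large as possible.
The other 7 can take up 7 × 105 = 735 ≥ 703 − 23, so one team can sit at its floor of 23.
Achievable: one at 23 and the other 7 totalling 680, which fits since 7 × 23 ≤ 680 ≤ 7 × 105.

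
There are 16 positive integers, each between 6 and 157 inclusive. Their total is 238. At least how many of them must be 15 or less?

2

Each value above 15 is at least 16, contributing at least 16 − 6 = 10 above the floor 6.
The sum exceeds the floor total 96 by 142, so at most ⌊142/10⌋ = 14 exceed 15, and at least 2 are ≤ 15.
Exactly 2 works: 2 values at 6 and 14 at 16 total 236; raise one of the low values by 2 (still ≤ 15) to hit 238.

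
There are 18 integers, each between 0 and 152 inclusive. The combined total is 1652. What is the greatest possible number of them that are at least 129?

If k of the values are ≥ 129, the total is ≥ 129k + 0(18 − k).
Setting 129k + 0(18 − k) ≤ 1652 gives 129k ≤ 1652, so k ≤ 12.
k = 12 is achieved by 12 values at 129 and 6 at 0, total 1548; add 104 to one value (staying below 129) to reach 1652.

12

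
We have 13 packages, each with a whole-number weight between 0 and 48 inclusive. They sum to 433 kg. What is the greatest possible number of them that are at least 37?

If k of the values are ≥ 37, the total is ≥ 37k + 0(13 − k).
Setting 37k + 0(13 − k) ≤ 433 gives 37k ≤ 433, so k ≤ 11.
k = 11 is achieved by 11 values at 37 and 2 at 0, total 407; add 26 to one value (staying below 37) to reach 433.

11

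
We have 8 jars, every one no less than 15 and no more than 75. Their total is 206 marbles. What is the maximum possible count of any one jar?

Maximizing one value means minimizing the remaining 7.
The other 7 contribute at least 7 × 15 = 105, leaving at most 206 − 105 = 101.
But each jar is capped at 75, so the maximum is 75.
Achievable: one at 75 and the other 7 totalling 131, which fits since 7 × 15 ≤ 131 ≤ 7 × 75.

75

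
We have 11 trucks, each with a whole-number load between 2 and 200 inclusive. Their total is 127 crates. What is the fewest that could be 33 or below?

8

Let j be the number exceeding 33. Then the total is ≥ 34·j + 2·(11 − j) = 22 + 32j.
So 32j ≤ 105 and j ≤ 3; hence at least 11 − 3 = 8 are ≤ 33.
Exactly 8 works: 8 values at 2 and 3 at 34 total 118; raise one of the low values by 9 (still ≤ 33) to hit 127.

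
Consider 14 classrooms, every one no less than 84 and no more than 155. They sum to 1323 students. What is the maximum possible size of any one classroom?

Maximizing one value means minimizing the remaining 13.
The other 13 contribute at least 13 × 84 = 1092, leaving at most 1323 − 1092 = 231.
But each classroom is capped at 155, so the maximum is 155.
Achievable: one at 155 and the other 13 totalling 1168, which fits since 13 × 84 ≤ 1168 ≤ 13 × 155.

155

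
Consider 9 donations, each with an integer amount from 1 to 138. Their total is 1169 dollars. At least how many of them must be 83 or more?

Each value short of 83 is at most 82, costing at least 138 − 82 = 56 against the maximum total of 1242.
We can afford to lose at most 1242 − 1169 = 73, so at most ⌊73/56⌋ = 1 fall short, and at least 8 are ≥ 83.
Exactly 8 works: 8 values at 138 and 1 at 82 total 1186; lower one of the high values by 17 (still ≥ 83) to hit 1169.

8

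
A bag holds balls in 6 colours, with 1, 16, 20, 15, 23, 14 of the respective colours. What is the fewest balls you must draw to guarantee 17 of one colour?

79

In the worst case you take as many as possible of each colour without reaching 17: 1 + 16 + 16 + 15 + 16 + 14 = 78.
The next one must give 17 of some colour, so 78 + 1 = 79.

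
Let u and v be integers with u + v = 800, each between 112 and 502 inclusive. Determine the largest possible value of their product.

With u + v fixed, uv peaks when the two are closest together.
Taking u = 400 and v = 400 (both in [112, 502]) gives uv = 160000.

160000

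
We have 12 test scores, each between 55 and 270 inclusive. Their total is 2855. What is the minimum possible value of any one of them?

55

Minimizing one value means maximizing the remaining 11.
The other 11 can take up 11 × 270 = 2970 ≥ 2855 − 55, so one score can sit at its floor of 55.
Achievable: one at 55 and the other 11 totalling 2800, which fits since 11 × 55 ≤ 2800 ≤ 11 × 270.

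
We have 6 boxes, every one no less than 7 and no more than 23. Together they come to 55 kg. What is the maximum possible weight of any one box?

20

Maximizing one value means minimizing the remaining 5.
The other 5 contribute at least 5 × 7 = 35, leaving at most 55 − 35 = 20.
Since 20 ≤ 23, this is achievable: one at 20 and 5 at 7.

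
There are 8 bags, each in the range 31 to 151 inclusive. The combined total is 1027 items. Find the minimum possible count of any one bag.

To make one bag as small as possible, make the other 7 as large as possible.
The other 7 can take up 7 × 151 = 1057 ≥ 1027 − 31, so one bag can sit at its floor of 31.
Achievable: one at 31 and the other 7 totalling 996, which fits since 7 × 31 ≤ 996 ≤ 7 × 151.

31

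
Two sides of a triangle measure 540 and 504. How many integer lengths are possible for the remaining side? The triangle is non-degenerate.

The triangle inequality gives |540 − 504| < c < 540 + 504, i.e. 36 < c < 1044.
So c can be any integer from 37 to 1043: 1007 values.

1007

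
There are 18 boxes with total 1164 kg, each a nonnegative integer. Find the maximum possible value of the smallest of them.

64

The average is 1164/18 < 65, so some value is ≤ 64.
Equality holds with 6 values of 64 and 12 values of 65.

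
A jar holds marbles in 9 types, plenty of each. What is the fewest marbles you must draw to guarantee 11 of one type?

91

You could draw 10 of every type without reaching 11 of any — 90 in all.
One more forces 11 of some type, so 90 + 1 = 91.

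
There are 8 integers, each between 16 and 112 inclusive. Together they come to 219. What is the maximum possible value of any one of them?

107

Maximizing one value means minimizing the remaining 7.
The other 7 contribute at least 7 × 16 = 112, leaving at most 219 − 112 = 107.
Since 107 ≤ 112, this is achievable: one at 107 and 7 at 16.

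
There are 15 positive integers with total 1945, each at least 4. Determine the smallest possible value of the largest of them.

The average is 1945/15 > 129, so not all 15 can be 129 or less; the largest is ≥ 130.
Equality holds with 10 values of 130 and 5 values of 129.

130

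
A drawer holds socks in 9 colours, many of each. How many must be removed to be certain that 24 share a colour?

You could draw 23 of every colour without reaching 24 of any — 207 in all.
One more forces 24 of some colour, so 207 + 1 = 208.

208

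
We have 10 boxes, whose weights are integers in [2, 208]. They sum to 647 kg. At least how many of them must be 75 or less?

2

Let j be the number exceeding 75. Then the total is ≥ 76·j + 2·(10 − j) = 20 + 74j.
So 74j ≤ 627 and j ≤ 8; hence at least 10 − 8 = 2 are ≤ 75.
Exactly 2 works: 2 values at 2 and 8 at 76 total 612; raise one of the low values by 35 (still ≤ 75) to hit 647.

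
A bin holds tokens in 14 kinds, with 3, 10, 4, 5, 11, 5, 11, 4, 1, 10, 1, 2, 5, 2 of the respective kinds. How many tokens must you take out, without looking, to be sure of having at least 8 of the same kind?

61

In the worst case you take as many as possible of each kind without reaching 8: 3 + 7 + 4 + 5 + 7 + 5 + 7 + 4 + 1 + 7 + 1 + 2 + 5 + 2 = 60.
The next one must give 8 of some kind, so 60 + 1 = 61.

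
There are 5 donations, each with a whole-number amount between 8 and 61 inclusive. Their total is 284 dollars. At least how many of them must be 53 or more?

Suppose at most 5 − j of them reach 53; then j values are ≤ 52 and the rest ≤ 61.
The total is then ≤ 52·j + 61·(5 − j) = 305 − 9j. For this to be ≥ 284 we need j ≤ 2, so at least 5 − 2 = 3 must reach 53.
Exactly 3 works: 3 values at 61 and 2 at 52 total 287; lower one of the high values by 3 (still ≥ 53) to hit 284.

3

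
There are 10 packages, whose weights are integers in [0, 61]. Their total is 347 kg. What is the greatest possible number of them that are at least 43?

8

With k values at 43 or above and the rest at least 0, the sum is at least 0 + 43k.
Since the sum is 347, we need 43k ≤ 347, i.e. k ≤ 8.
k = 8 is achieved by 8 values at 43 and 2 at 0, total 344; add 3 to one value (staying below 43) to reach 347.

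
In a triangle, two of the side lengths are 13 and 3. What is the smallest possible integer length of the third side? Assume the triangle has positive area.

The third side must exceed |13 − 3| = 10.
The smallest integer above 10 is 11.

11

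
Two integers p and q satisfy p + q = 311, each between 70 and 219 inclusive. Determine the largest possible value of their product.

24180

pq = p(311 − p) is maximized when p is as near 311/2 as the bounds allow.
Taking p = 155 and q = 156 (both in [70, 219]) gives pq = 24180.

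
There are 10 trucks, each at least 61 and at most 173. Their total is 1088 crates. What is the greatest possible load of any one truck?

173

To make one truck as large as possible, make the other 9 as small as possible.
The other 9 contribute at least 9 × 61 = 549, leaving at most 1088 − 549 = 539.
But each truck is capped at 173, so the maximum is 173.
Achievable: one at 173 and the other 9 totalling 915, which fits since 9 × 61 ≤ 915 ≤ 9 × 173.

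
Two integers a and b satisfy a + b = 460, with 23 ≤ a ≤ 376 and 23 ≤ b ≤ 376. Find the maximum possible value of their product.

52900

ab = a(460 − a) is maximized when a is as near 460/2 as the bounds allow.
Taking a = 230 and b = 230 (both in [23, 376]) gives ab = 52900.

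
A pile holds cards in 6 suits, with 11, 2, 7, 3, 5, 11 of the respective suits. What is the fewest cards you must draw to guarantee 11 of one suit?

38

In the worst case you take as many as possible of each suit without reaching 11: 10 + 2 + 7 + 3 + 5 + 10 = 37.
The next one must give 11 of some suit, so 37 + 1 = 38.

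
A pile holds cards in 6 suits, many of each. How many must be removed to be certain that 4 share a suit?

19

You could draw 3 of every suit without reaching 4 of any — 18 in all.
One more forces 4 of some suit, so 18 + 1 = 19.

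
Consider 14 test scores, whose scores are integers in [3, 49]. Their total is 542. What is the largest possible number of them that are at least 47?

11

Suppose k of them are at least 47. Those contribute at least 47 each and the other 14 − k at least 3 each.
So the total is at least 47k + 3(14 − k) = 42 + 44k. This must be ≤ 542, giving k ≤ 11.
k = 11 is achieved by 11 values at 47 and 3 at 3, total 526; add 16 to one value (staying below 47) to reach 542.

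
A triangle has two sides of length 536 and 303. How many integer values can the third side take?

The triangle inequality gives |536 − 303| < c < 536 + 303, i.e. 233 < c < 839.
So c can be any integer from 234 to 838: 605 values.

605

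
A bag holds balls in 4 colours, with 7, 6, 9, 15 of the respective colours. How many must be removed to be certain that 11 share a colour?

In the worst case you take as many as possible of each colour without reaching 11: 7 + 6 + 9 + 10 = 32.
The next one must give 11 of some colour, so 32 + 1 = 33.

33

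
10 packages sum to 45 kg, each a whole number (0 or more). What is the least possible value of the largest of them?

5

Some value must be at least ⌈45/10⌉ = 5, since 10 × 4 = 40 < 45.
Taking 5 copies of 4 and 5 copies of 5 gives exactly 45, so 5 is attained.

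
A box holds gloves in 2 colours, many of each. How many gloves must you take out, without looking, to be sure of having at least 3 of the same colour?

5

You could draw 2 of every colour without reaching 3 of any — 4 in all.
One more forces 3 of some colour, so 4 + 1 = 5.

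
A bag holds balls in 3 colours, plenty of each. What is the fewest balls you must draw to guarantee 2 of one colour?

In the worst case you draw 1 of each of the 3 colours: 3 × 1 = 3.
One more forces 2 of some colour, so 3 + 1 = 4.

4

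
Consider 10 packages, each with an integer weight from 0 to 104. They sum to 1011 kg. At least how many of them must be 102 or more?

Each value short of 102 is at most 101, costing at least 104 − 101 = 3 against the maximum total of 1040.
We can afford to lose at most 1040 − 1011 = 29, so at most ⌊29/3⌋ = 9 fall short, and at least 1 are ≥ 102.
Exactly 1 works: 1 value at 104 and 9 at 101 total 1013; lower one of the high values by 2 (still ≥ 102) to hit 1011.

1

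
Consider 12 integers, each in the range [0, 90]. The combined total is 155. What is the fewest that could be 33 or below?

If only k of them are at most 33, the other 12 − k are at least 34, so the total is at least (12 − k)·34 + k·0.
This is ≤ 155, so (12 − k)·34 + 0k ≤ 155, which gives k ≥ 8.
Exactly 8 works: 8 values at 0 and 4 at 34 total 136; raise one of the low values by 19 (still ≤ 33) to hit 155.

8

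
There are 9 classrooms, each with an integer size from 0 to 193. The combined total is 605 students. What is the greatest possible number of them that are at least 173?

3

With k values at 173 or above and the rest at least 0, the sum is at least 0 + 173k.
Since the sum is 605, we need 173k ≤ 605, i.e. k ≤ 3.
k = 3 is achieved by 3 values at 173 and 6 at 0, total 519; add 86 to one value (staying below 173) to reach 605.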